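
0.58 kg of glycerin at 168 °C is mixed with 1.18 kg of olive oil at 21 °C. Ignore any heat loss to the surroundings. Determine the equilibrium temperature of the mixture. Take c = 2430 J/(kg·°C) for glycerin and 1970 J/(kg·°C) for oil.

T_f ≈ 76.5 °C

Energy conservation, ΣQ = 0:
0.58×2430×(T − 168) + 1.18×1970×(T − 21) = 0
(1409.4 + 2324.6) T = 1409.4×168 + 2324.6×21
T ≈ 76.49 °C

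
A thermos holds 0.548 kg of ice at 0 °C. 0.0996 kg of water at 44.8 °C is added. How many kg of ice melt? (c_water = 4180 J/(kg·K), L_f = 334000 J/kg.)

Water can give up m c ΔT = 0.0996·4180·44.8 = 18651 J before reaching 0 °C.
Melting all 0.548 kg of ice would need 0.548·334000 = 183032 J.
Since 18651 < 183032 J, not all the ice melts; equilibrium is at 0 °C.
Mass melted = 18651/334000 ≈ 0.05584 kg.

m_melted ≈ 0.0558 kg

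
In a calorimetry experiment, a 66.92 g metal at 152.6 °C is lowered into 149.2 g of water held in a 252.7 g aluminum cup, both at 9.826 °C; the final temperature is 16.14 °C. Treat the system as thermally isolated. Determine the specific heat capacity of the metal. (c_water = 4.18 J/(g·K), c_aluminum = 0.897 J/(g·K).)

Net heat exchanged in the isolated system is zero:
66.92×c×(16.14 − 152.6) + 149.2×4.18×(16.14 − 9.826) + 252.7×0.897×(16.14 − 9.826) = 0
-9131.9 c = -5369
c = -5369/-9131.9 ≈ 0.5879 J/(g·K)

c ≈ 0.588 J/(g·K)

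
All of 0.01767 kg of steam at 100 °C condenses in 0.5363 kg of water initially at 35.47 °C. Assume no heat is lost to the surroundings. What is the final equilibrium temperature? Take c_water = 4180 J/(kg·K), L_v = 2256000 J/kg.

T_f ≈ 54.7 °C

Conservation of energy gives ΣQ = 0:
latent heat released on condensation: 0.01767×2256000 = 39864
  condensate cools 100→T: 0.01767×4180×(T − 100) = 73.86(T − 100)
  original water: 2241.7(T − 35.47)
2315.6 T = 39864 + 7386.1 + 79514 = 126764
T ≈ 54.74 °C, under the boiling point, so the assumption holds.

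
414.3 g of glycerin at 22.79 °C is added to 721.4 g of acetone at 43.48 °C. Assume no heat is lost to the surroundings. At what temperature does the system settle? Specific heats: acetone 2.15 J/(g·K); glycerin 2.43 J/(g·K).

T_f ≈ 35.3 °C

Taking heat into each body as positive, Σ m c ΔT = 0:
721.4*2.15*(T − 43.48) + 414.3*2.43*(T − 22.79) = 0
2557.8 T = 90382
T = 90382 / 2557.8 = 35.3 °C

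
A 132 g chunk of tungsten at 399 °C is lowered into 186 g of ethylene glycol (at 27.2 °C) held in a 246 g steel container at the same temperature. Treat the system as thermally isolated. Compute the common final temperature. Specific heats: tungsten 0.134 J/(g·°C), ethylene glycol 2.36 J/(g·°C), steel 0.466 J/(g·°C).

Conservation of energy gives ΣQ = 0:
132×0.134×(T − 399) + 186×2.36×(T − 27.2) + 246×0.466×(T − 27.2) = 0
(17.69 + 438.96 + 114.64) T = 17.69×399 + 438.96×27.2 + 114.64×27.2
T ≈ 38.71 °C

T_f ≈ 38.7 °C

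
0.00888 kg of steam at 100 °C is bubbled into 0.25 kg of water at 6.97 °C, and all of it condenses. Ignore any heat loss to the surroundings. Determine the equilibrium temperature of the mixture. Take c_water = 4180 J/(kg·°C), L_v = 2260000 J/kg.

T_f ≈ 28.7 °C

Setting the total heat transfer to zero:
latent heat released on condensation: 0.00888×2260000 = 20069; condensed water 100 °C→T: 37.12(T − 100); water warms: 0.25×4180×(T − 6.97) = 1045(T − 6.97)
1082.1 T = 20069 + 3711.8 + 7283.6 = 31064
T ≈ 28.71 °C (< 100 °C, so full condensation is consistent).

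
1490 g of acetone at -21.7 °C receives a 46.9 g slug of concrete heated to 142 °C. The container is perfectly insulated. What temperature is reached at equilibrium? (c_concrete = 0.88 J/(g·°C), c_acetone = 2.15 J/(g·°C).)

Taking heat into each body as positive, Σ m c ΔT = 0:
46.9*0.88*(T − 142) + 1490*2.15*(T − (-21.7)) = 0
(41.27 + 3203.5) T = 41.27*142 + 3203.5*(-21.7)
T ≈ -19.62 °C

T_f ≈ -19.6 °C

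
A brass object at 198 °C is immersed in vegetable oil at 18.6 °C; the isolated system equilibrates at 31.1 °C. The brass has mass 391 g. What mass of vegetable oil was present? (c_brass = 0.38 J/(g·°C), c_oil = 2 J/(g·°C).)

Let T be the final temperature. ΣQ_i = 0:
391·0.38·(31.1 − 198) + m·2·(31.1 − 18.6) = 0
25 m = 24798
m = 24798/25 ≈ 991.9 g

m ≈ 992 g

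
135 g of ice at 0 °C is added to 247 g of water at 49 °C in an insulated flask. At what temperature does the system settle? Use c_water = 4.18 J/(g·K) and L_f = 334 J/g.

T_f ≈ 3.4 °C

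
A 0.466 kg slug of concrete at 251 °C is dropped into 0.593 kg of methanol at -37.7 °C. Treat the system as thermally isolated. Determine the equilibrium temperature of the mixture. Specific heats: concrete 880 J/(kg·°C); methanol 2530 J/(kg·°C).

Let T be the final temperature. ΣQ_i = 0:
0.466·880·(T − 251) + 0.593·2530·(T − (-37.7)) = 0
1910.4 T = 46369
T ≈ 24.27 °C

T_f ≈ 24.3 °C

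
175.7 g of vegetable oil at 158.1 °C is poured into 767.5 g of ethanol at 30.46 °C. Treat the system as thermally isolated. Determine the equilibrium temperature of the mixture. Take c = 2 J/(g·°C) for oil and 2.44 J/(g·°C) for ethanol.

T_f ≈ 50.6 °C

Let T be the final temperature. ΣQ_i = 0:
175.7*2*(T − 158.1) + 767.5*2.44*(T − 30.46) = 0
351.4(T − 158.1) + 1872.7(T − 30.46) = 0
2224.1 T = 112599
T ≈ 50.63 °C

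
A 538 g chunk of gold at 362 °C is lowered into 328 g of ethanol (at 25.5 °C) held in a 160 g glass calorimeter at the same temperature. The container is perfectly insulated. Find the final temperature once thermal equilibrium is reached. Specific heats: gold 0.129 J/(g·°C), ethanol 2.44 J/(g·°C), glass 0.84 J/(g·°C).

T_f ≈ 48.8 °C

Taking heat into each body as positive, Σ m c ΔT = 0:
538·0.129·(T − 362) + 328·2.44·(T − 25.5) + 160·0.84·(T − 25.5) = 0
(69.4 + 800.32 + 134.4) T = 69.4·362 + 800.32·25.5 + 134.4·25.5
T = 48959/1004.1 ≈ 48.76 °C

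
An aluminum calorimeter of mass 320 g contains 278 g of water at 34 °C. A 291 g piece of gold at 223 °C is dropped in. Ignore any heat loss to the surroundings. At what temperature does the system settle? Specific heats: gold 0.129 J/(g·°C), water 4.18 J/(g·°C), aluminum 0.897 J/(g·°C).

Energy conservation, ΣQ = 0:
291·0.129·(T − 223) + 278·4.18·(T − 34) + 320·0.897·(T − 34) = 0
37.54(T − 223) + 1162(T − 34) + 287.04(T − 34) = 0
1486.6 T = 57640
T = 57640 / 1486.6 = 38.8 °C

T_f ≈ 38.8 °C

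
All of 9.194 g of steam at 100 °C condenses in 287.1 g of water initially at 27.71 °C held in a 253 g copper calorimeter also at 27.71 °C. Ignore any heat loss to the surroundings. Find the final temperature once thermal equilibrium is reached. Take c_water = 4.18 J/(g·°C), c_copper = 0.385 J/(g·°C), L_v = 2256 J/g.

T_f ≈ 45.3 °C

Energy balance with sensible and latent terms:
latent heat released on condensation: 9.194×2256 = 20742; condensate cools 100→T: 9.194×4.18×(T − 100) = 38.43(T − 100); original water: 1200.1(T − 27.71); copper cup: 253×0.385×(T − 27.71) = 97.41(T − 27.71)
1335.9 T = 20742 + 3843.1 + 35953 = 60538
T ≈ 45.32 °C, under the boiling point, so the assumption holds.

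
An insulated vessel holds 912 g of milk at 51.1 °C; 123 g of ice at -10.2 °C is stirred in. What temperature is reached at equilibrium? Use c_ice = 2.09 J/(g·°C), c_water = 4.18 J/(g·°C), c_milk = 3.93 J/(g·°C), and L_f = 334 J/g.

Sum of m c ΔT and latent-heat terms is zero:
warm ice to 0 °C: 123·2.09·(0 − (-10.2)) = 2622.1
  fusion: m_ice L_f = 123·334 = 41082
  warm the meltwater: 514.14 T
  milk: 3584.2(T − 51.1)
4098.3 T = 183151 − 43704 = 139446
T ≈ 34.03 °C (positive, so assuming full melt was valid).

T_f ≈ 34.0 °C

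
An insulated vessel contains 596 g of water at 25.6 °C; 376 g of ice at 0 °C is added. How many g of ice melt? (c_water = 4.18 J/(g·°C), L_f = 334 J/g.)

m_melted ≈ 191 g

Heat available from the water dropping to 0 °C: 596·4.18·25.6 = 63777 J.
Melting all 376 g of ice would need 376·334 = 125584 J.
Since 63777 < 125584 J, not all the ice melts; equilibrium is at 0 °C.
m_melt = 63777 / L_f = 190.9 g.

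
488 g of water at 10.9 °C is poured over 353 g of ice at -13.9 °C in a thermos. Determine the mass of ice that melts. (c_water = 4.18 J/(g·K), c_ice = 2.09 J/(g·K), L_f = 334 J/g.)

Heat available from the water dropping to 0 °C: 488·4.18·10.9 = 22234 J.
Warming the ice to 0 °C takes 353·2.09·13.9 = 10255 J, leaving 11979 J for melting.
Fully melting the ice requires m_ice L_f = 353·334 = 117902 J.
11979 J < 117902 J, so only part of the ice melts and the system sits at 0 °C.
m_melt = 11979 / L_f = 35.87 g.

m_melted ≈ 35.9 g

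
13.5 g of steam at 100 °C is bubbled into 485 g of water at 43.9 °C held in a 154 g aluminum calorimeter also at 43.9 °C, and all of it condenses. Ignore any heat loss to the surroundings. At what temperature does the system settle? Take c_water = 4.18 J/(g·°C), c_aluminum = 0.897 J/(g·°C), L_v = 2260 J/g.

Net heat exchanged in the isolated system is zero:
latent heat released on condensation: 13.5×2260 = 30510; condensate cools 100→T: 13.5×4.18×(T − 100) = 56.43(T − 100); original water: 2027.3(T − 43.9); aluminum cup: 154×0.897×(T − 43.9) = 138.14(T − 43.9)
2221.9 T = 30510 + 5643 + 95063 = 131216
T ≈ 59.06 °C (< 100 °C, so full condensation is consistent).

T_f ≈ 59.1 °C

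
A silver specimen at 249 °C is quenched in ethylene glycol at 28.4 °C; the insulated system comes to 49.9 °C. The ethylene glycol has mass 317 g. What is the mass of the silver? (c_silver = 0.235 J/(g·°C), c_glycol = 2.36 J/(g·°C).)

|Q_silver| = |Q_glycol|:
m×0.235×(249 − 49.9) = 317×2.36×(49.9 − 28.4)
46.79 m = 16085  ⇒  m ≈ 343.8 g

m ≈ 344 g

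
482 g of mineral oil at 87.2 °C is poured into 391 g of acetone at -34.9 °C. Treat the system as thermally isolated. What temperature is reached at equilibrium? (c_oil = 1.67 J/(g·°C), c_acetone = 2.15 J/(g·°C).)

T_f ≈ 24.8 °C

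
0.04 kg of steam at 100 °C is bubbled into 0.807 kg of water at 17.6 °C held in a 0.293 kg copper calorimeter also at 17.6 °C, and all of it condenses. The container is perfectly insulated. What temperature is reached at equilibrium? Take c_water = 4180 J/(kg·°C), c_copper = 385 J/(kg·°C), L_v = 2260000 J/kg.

Energy balance with sensible and latent terms:
latent heat released on condensation: 0.04×2260000 = 90400; condensed water 100 °C→T: 167.2(T − 100); water warms: 0.807×4180×(T − 17.6) = 3373.3(T − 17.6); cup: 112.8(T − 17.6)
3653.3 T = 90400 + 16720 + 61355 = 168475
T ≈ 46.12 °C — below 100 °C, confirming all the steam condensed.

T_f ≈ 46.1 °C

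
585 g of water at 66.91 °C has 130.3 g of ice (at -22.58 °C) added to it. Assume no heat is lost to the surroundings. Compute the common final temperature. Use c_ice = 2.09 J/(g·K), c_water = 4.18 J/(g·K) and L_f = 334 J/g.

Let T be the final temperature. ΣQ_i = 0:
warm ice to 0 °C: 130.3×2.09×(0 − (-22.58)) = 6149.1
  melt ice: 130.3×334 = 43520
  meltwater 0→T: 130.3×4.18×T = 544.65 T
  water cools: 585×4.18×(T − 66.91) = 2445.3(T − 66.91)
2990 T = 163615 − 49669 = 113946
T ≈ 38.11 °C (positive, so assuming full melt was valid).

T_f ≈ 38.1 °C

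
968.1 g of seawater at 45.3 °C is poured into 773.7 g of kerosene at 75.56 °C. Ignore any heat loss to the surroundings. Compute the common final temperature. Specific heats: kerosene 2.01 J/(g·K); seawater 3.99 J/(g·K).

Heat gained plus heat lost sum to zero:
773.7·2.01·(T − 75.56) + 968.1·3.99·(T − 45.3) = 0
1555.1(T − 75.56) + 3862.7(T − 45.3) = 0
(1555.1 + 3862.7) T = 1555.1·75.56 + 3862.7·45.3
T ≈ 53.99 °C

T_f ≈ 54.0 °C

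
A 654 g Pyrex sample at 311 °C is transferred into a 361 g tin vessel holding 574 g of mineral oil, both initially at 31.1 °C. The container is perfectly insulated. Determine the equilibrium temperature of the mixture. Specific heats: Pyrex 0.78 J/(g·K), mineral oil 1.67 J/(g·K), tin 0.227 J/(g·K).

T_f ≈ 123.2 °C

With ΣQ=0 the equilibrium temperature is the m·c-weighted mean:
T_f = (510.12·311 + 958.58·31.1 + 81.95·31.1) / (510.12 + 958.58 + 81.95)
    = 191008 / 1550.6 ≈ 123.18 °C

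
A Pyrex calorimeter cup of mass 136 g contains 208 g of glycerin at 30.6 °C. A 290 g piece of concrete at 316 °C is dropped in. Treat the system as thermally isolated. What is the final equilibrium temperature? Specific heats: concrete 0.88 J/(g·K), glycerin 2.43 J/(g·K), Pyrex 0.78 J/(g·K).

T_f ≈ 114.6 °C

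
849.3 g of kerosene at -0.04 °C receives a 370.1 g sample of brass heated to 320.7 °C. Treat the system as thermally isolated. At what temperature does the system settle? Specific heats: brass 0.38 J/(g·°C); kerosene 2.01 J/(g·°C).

T_f ≈ 24.4 °C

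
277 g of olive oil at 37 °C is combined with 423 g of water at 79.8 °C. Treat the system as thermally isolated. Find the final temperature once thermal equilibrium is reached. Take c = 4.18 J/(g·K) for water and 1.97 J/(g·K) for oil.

T_f ≈ 69.7 °C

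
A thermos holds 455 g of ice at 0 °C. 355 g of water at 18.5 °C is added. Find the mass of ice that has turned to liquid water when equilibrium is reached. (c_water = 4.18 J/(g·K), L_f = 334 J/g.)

Water can give up m c ΔT = 355·4.18·18.5 = 27452 J before reaching 0 °C.
To melt every bit of ice: 455·334 = 151970 J.
27452 J < 151970 J, so only part of the ice melts and the system sits at 0 °C.
m_melted·334 = 27452  ⇒  m_melted ≈ 82.19 g.

m_melted ≈ 82.2 g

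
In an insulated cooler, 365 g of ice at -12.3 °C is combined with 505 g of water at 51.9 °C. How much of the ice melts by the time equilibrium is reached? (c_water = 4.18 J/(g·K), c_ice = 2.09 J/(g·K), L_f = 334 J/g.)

Cooling the water to 0 °C releases 505×4.18×51.9 = 109556 J.
Warming the ice to 0 °C takes 365×2.09×12.3 = 9383.1 J, leaving 100173 J for melting.
To melt every bit of ice: 365×334 = 121910 J.
Since 100173 < 121910 J, not all the ice melts; equilibrium is at 0 °C.
m_melted×334 = 100173  ⇒  m_melted ≈ 299.9 g.

m_melted ≈ 300 g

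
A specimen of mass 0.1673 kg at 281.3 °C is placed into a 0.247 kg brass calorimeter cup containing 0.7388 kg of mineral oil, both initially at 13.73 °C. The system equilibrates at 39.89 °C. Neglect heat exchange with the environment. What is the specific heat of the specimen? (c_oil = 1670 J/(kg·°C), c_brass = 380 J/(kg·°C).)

c ≈ 860 J/(kg·°C)

Net heat exchanged in the isolated system is zero:
0.1673×c×(39.89 − 281.3) + 0.7388×1670×(39.89 − 13.73) + 0.247×380×(39.89 − 13.73) = 0
-40.39 c = -34731
c = -34731/-40.39 ≈ 859.9 J/(kg·°C)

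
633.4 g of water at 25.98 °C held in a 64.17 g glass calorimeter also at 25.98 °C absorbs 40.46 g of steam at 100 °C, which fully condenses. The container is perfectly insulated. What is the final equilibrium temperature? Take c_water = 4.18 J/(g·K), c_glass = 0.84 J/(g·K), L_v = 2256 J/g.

T_f ≈ 62.1 °C

Energy balance with sensible and latent terms:
latent heat released on condensation: 40.46×2256 = 91278; condensed water 100 °C→T: 169.12(T − 100); water warms: 633.4×4.18×(T − 25.98) = 2647.6(T − 25.98); cup: 53.9(T − 25.98)
2870.6 T = 91278 + 16912 + 70185 = 178375
T ≈ 62.14 °C (< 100 °C, so full condensation is consistent).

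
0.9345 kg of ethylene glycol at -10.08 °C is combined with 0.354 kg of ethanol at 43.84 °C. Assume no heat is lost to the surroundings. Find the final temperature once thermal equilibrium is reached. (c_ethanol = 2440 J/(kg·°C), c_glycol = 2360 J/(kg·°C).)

T_f ≈ 5.1 °C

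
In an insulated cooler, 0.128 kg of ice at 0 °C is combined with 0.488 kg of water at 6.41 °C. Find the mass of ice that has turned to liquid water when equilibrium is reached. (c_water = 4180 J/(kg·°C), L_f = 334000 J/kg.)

m_melted ≈ 0.0391 kg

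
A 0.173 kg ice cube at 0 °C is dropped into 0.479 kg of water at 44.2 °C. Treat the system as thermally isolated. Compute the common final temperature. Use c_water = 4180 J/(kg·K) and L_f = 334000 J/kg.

T_f ≈ 11.3 °C

Heat gained plus heat lost sum to zero:
fusion: m_ice L_f = 0.173×334000 = 57782; meltwater 0→T: 0.173×4180×T = 723.14 T; water: 2002.2(T − 44.2)
2725.4 T = 88498 − 57782 = 30716
T ≈ 11.27 °C (positive, so assuming full melt was valid).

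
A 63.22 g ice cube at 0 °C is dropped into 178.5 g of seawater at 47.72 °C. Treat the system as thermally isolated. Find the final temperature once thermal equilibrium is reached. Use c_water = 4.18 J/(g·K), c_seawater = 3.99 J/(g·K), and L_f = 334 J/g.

T_f ≈ 13.2 °C

Taking heat into each body as positive, Σ m c ΔT = 0:
fusion: m_ice L_f = 63.22·334 = 21115
  meltwater 0→T: 63.22·4.18·T = 264.26 T
  seawater cools: 178.5·3.99·(T − 47.72) = 712.22(T − 47.72)
976.47 T = 33987 − 21115 = 12871
T ≈ 13.18 °C — above 0 °C, consistent with complete melting.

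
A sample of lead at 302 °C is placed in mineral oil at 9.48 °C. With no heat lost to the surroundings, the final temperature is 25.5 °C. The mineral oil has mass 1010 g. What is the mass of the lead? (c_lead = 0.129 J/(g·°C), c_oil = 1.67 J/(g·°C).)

m ≈ 758 g

Heat gained plus heat lost sum to zero:
m·0.129·(25.5 − 302) + 1010·1.67·(25.5 − 9.48) = 0
-35.67 m = -27021
m = -27021/-35.67 ≈ 757.6 g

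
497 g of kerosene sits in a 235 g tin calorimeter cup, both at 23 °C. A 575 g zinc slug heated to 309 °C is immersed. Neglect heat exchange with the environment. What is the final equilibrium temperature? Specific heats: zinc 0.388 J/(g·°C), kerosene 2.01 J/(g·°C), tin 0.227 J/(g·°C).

T_f ≈ 73.0 °C

T_f = Σ m_i c_i T_i / Σ m_i c_i:
T_f = (223.1*309 + 998.97*23 + 53.34*23) / (223.1 + 998.97 + 53.34)
    = 93141 / 1275.4 ≈ 73.03 °C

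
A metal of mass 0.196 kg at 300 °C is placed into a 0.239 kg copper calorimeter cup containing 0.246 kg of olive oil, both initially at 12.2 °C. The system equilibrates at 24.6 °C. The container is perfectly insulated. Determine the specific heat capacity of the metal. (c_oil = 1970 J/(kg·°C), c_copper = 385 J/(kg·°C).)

c ≈ 132 J/(kg·°C)

Setting the total heat transfer to zero:
0.196·c·(24.6 − 300) + 0.246·1970·(24.6 − 12.2) + 0.239·385·(24.6 − 12.2) = 0
-53.98 c = -7150.3
c = -7150.3/-53.98 ≈ 132.5 J/(kg·°C)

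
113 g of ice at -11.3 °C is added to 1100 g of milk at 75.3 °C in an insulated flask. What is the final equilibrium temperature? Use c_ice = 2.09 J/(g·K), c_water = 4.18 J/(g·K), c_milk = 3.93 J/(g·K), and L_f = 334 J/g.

Let T be the final temperature. ΣQ_i = 0:
warm ice to 0 °C: 113·2.09·(0 − (-11.3)) = 2668.7; melt ice: 113·334 = 37742; meltwater 0→T: 113·4.18·T = 472.34 T; milk cools: 1100·3.93·(T − 75.3) = 4323(T − 75.3)
4795.3 T = 325522 − 40411 = 285111
T ≈ 59.46 °C. Since T > 0 °C, the all-ice-melts assumption holds.

T_f ≈ 59.5 °C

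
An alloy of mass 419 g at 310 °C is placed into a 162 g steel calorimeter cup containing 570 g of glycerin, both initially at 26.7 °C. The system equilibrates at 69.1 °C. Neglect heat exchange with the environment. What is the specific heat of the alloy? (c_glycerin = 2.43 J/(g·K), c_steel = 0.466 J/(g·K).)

c ≈ 0.614 J/(g·K)

Let T be the final temperature. ΣQ_i = 0:
419·c·(69.1 − 310) + 570·2.43·(69.1 − 26.7) + 162·0.466·(69.1 − 26.7) = 0
-100937 c = -61929
c = -61929/-100937 ≈ 0.6135 J/(g·K)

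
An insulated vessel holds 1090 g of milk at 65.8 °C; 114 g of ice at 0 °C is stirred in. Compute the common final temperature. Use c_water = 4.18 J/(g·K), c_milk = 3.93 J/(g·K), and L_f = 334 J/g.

Sum of m c ΔT and latent-heat terms is zero:
fusion: m_ice L_f = 114·334 = 38076
  warm the meltwater: 476.52 T
  milk: 4283.7(T − 65.8)
4760.2 T = 281867 − 38076 = 243791
T ≈ 51.21 °C — above 0 °C, consistent with complete melting.

T_f ≈ 51.2 °C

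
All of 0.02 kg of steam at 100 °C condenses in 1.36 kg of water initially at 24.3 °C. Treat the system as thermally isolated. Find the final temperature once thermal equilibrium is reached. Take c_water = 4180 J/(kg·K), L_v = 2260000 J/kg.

Energy balance with sensible and latent terms:
latent heat released on condensation: 0.02·2260000 = 45200; condensed water 100 °C→T: 83.6(T − 100); water warms: 1.36·4180·(T − 24.3) = 5684.8(T − 24.3)
5768.4 T = 45200 + 8360 + 138141 = 191701
T ≈ 33.23 °C — below 100 °C, confirming all the steam condensed.

T_f ≈ 33.2 °C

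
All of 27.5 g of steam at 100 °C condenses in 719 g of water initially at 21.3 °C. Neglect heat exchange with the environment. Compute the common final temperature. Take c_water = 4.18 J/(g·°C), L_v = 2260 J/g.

Sum of m c ΔT and latent-heat terms is zero:
latent heat released on condensation: 27.5·2260 = 62150
  condensate cools 100→T: 27.5·4.18·(T − 100) = 114.95(T − 100)
  water warms: 719·4.18·(T − 21.3) = 3005.4(T − 21.3)
3120.4 T = 62150 + 11495 + 64015 = 137660
T ≈ 44.12 °C, under the boiling point, so the assumption holds.

T_f ≈ 44.1 °C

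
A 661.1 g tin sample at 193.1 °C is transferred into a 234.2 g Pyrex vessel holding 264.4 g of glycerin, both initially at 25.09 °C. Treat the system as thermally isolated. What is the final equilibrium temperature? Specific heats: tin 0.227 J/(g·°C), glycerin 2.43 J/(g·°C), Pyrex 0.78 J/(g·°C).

T_f ≈ 50.9 °C

Let T be the final temperature. ΣQ_i = 0:
661.1×0.227×(T − 193.1) + 264.4×2.43×(T − 25.09) + 234.2×0.78×(T − 25.09) = 0
150.07(T − 193.1) + 642.49(T − 25.09) + 182.68(T − 25.09) = 0
975.24 T = 49682
T = 49682/975.24 ≈ 50.94 °C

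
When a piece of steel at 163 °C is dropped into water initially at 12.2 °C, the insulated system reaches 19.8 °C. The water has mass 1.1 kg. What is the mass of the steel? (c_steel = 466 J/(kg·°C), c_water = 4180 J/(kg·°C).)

m ≈ 0.524 kg

Heat lost by the steel = heat gained by the water:
m×466×(163 − 19.8) = 1.1×4180×(19.8 − 12.2)
66731 m = 34945  ⇒  m ≈ 0.5237 kg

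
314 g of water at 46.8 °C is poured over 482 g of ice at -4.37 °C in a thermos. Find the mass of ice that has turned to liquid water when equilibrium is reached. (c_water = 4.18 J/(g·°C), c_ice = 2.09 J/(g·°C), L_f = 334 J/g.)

m_melted ≈ 171 g

Water can give up m c ΔT = 314·4.18·46.8 = 61426 J before reaching 0 °C.
Of that, 482·2.09·4.37 = 4402.3 J goes to bring the ice to 0 °C, leaving 57024 J.
Melting all 482 g of ice would need 482·334 = 160988 J.
Since 57024 < 160988 J, not all the ice melts; equilibrium is at 0 °C.
m_melt = 57024 / L_f = 170.7 g.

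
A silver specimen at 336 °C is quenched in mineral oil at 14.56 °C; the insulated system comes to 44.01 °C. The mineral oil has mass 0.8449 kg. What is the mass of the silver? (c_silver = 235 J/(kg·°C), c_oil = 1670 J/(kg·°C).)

m ≈ 0.606 kg

|Q_silver| = |Q_oil|:
m·235·(336 − 44.01) = 0.8449·1670·(44.01 − 14.56)
68618 m = 41553  ⇒  m ≈ 0.6056 kg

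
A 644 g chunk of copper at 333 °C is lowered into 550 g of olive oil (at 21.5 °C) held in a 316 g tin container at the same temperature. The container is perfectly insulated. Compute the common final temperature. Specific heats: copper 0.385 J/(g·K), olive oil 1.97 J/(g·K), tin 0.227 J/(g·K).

T_f ≈ 76.5 °C

Taking heat into each body as positive, Σ m c ΔT = 0:
644×0.385×(T − 333) + 550×1.97×(T − 21.5) + 316×0.227×(T − 21.5) = 0
(247.94 + 1083.5 + 71.73) T = 247.94×333 + 1083.5×21.5 + 71.73×21.5
T = 107402/1403.2 ≈ 76.54 °C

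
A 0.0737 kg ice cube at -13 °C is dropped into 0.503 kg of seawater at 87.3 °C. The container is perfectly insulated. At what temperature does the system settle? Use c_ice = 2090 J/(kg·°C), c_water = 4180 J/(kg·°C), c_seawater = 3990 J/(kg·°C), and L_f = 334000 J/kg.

Setting the total heat transfer to zero:
ice -13→0 °C: 0.0737·2090·13 = 2002.4; latent heat to melt: 0.0737·334000 = 24616; meltwater 0→T: 0.0737·4180·T = 308.07 T; seawater cools: 0.503·3990·(T − 87.3) = 2007(T − 87.3)
2315 T = 175208 − 26618 = 148590
T ≈ 64.18 °C. Since T > 0 °C, the all-ice-melts assumption holds.

T_f ≈ 64.2 °C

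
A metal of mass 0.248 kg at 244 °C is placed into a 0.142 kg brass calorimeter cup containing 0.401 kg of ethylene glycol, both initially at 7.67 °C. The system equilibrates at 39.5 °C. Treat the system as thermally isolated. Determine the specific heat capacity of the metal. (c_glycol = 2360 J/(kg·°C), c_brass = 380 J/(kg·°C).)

c ≈ 628 J/(kg·°C)

Let T be the final temperature. ΣQ_i = 0:
0.248×c×(39.5 − 244) + 0.401×2360×(39.5 − 7.67) + 0.142×380×(39.5 − 7.67) = 0
-50.72 c = -31840
c = -31840/-50.72 ≈ 627.8 J/(kg·°C)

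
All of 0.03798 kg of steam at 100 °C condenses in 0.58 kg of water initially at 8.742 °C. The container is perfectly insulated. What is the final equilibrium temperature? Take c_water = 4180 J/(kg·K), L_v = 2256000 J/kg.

T_f ≈ 47.5 °C

Sum of m c ΔT and latent-heat terms is zero:
latent heat released on condensation: 0.03798·2256000 = 85683; condensed water 100 °C→T: 158.76(T − 100); original water: 2424.4(T − 8.742)
2583.2 T = 85683 + 15876 + 21194 = 122753
T ≈ 47.52 °C — below 100 °C, confirming all the steam condensed.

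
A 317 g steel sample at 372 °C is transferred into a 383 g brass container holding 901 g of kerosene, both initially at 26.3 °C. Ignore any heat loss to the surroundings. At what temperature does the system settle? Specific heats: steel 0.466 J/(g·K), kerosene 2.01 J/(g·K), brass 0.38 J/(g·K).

Let T be the final temperature. ΣQ_i = 0:
317·0.466·(T − 372) + 901·2.01·(T − 26.3) + 383·0.38·(T − 26.3) = 0
147.72(T − 372) + 1811(T − 26.3) + 145.54(T − 26.3) = 0
2104.3 T = 106410
T = 106410/2104.3 ≈ 50.57 °C

T_f ≈ 50.6 °C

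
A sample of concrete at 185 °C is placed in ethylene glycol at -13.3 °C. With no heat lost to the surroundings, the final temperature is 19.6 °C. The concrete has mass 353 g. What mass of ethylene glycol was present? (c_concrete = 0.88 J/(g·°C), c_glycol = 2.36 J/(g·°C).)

m ≈ 662 g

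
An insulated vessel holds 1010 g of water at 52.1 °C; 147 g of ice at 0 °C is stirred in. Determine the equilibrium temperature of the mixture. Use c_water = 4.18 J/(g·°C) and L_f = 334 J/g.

Energy conservation, ΣQ = 0:
latent heat to melt: 147·334 = 49098
  warm the meltwater: 614.46 T
  water: 4221.8(T − 52.1)
4836.3 T = 219956 − 49098 = 170858
T ≈ 35.33 °C. Since T > 0 °C, the all-ice-melts assumption holds.

T_f ≈ 35.3 °C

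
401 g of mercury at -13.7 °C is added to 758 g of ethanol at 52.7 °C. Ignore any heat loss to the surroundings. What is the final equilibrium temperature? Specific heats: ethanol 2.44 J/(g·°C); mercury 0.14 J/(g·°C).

T_f ≈ 50.7 °C

Energy conservation, ΣQ = 0:
758·2.44·(T − 52.7) + 401·0.14·(T − (-13.7)) = 0
1849.5(T − 52.7) + 56.14(T − (-13.7)) = 0
(1849.5 + 56.14) T = 1849.5·52.7 + 56.14·(-13.7)
T = 96701 / 1905.7 = 50.7 °C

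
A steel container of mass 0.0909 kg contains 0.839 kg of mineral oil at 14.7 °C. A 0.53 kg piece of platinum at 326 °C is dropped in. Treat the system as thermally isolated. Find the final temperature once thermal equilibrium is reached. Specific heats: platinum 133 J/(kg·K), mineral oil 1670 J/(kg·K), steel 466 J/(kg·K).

T_f ≈ 29.2 °C

Heat gained plus heat lost sum to zero:
0.53*133*(T − 326) + 0.839*1670*(T − 14.7) + 0.0909*466*(T − 14.7) = 0
70.49(T − 326) + 1401.1(T − 14.7) + 42.36(T − 14.7) = 0
(70.49 + 1401.1 + 42.36) T = 70.49*326 + 1401.1*14.7 + 42.36*14.7
T = 44199/1514 ≈ 29.19 °C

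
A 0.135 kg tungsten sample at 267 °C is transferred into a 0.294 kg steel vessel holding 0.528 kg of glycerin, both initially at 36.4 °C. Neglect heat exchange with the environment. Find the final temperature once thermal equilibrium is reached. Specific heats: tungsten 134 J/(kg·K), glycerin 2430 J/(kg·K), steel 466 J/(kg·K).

T_f is the heat-capacity-weighted average of the initial temperatures:
T_f = (18.09*267 + 1283*36.4 + 137*36.4) / (18.09 + 1283 + 137)
    = 56520 / 1438.1 ≈ 39.30 °C

T_f ≈ 39.3 °C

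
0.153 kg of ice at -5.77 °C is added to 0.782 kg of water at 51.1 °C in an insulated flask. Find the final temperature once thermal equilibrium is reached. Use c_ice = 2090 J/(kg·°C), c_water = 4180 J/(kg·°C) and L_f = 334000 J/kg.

T_f ≈ 29.2 °C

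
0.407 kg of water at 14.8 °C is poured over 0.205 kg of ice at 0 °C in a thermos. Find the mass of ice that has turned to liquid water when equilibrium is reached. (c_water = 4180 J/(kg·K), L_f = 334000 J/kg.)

m_melted ≈ 0.0754 kg

Cooling the water to 0 °C releases 0.407·4180·14.8 = 25179 J.
To melt every bit of ice: 0.205·334000 = 68470 J.
25179 J < 68470 J, so only part of the ice melts and the system sits at 0 °C.
m_melt = 25179 / L_f = 0.07539 kg.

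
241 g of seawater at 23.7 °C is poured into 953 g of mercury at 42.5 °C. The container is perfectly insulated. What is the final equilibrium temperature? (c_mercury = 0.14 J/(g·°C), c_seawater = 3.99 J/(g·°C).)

Heat lost by the mercury equals heat gained by the seawater:
953·0.14·(42.5 − T) = 241·3.99·(T − 23.7)
133.42(42.5 − T) = 961.59(T − 23.7)
1095 T = 28460  ⇒  T ≈ 25.99 °C

T_f ≈ 26.0 °C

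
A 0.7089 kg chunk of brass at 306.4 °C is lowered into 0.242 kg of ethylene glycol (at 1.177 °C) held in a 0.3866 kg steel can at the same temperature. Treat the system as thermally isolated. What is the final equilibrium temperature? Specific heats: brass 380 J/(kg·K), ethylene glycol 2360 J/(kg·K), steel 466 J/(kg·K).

T_f ≈ 81.7 °C

Taking heat into each body as positive, Σ m c ΔT = 0:
0.7089×380×(T − 306.4) + 0.242×2360×(T − 1.177) + 0.3866×466×(T − 1.177) = 0
269.38(T − 306.4) + 571.12(T − 1.177) + 180.16(T − 1.177) = 0
1020.7 T = 83423
T = 83423/1020.7 ≈ 81.73 °C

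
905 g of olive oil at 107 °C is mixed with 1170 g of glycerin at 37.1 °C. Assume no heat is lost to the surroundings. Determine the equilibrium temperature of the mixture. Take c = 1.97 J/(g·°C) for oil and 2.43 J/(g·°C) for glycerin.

T_f ≈ 64.0 °C

Conservation of energy gives ΣQ = 0:
905×1.97×(T − 107) + 1170×2.43×(T − 37.1) = 0
4626 T = 296244
T = 296244/4626 ≈ 64.04 °C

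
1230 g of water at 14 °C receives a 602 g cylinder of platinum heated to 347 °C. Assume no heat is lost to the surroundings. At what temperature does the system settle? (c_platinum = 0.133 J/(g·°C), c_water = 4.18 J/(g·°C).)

T_f ≈ 19.1 °C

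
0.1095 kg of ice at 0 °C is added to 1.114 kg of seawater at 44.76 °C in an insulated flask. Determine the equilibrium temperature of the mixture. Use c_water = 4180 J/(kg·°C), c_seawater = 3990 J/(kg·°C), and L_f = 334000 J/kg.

T_f ≈ 33.1 °C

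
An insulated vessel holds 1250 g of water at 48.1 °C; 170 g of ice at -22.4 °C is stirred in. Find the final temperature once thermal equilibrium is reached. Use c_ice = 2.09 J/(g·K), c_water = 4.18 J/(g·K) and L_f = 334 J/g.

T_f ≈ 31.4 °C

Heat gained plus heat lost sum to zero:
ice -22.4→0 °C: 170·2.09·22.4 = 7958.7; melt ice: 170·334 = 56780; meltwater 0→T: 170·4.18·T = 710.6 T; water cools: 1250·4.18·(T − 48.1) = 5225(T − 48.1)
5935.6 T = 251322 − 64739 = 186584
T ≈ 31.43 °C — above 0 °C, consistent with complete melting.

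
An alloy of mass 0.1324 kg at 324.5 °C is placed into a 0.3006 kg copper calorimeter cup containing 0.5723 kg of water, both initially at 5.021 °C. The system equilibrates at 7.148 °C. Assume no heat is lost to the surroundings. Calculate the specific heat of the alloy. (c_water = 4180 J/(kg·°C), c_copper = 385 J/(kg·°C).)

c ≈ 127 J/(kg·°C)

Setting the total heat transfer to zero:
0.1324×c×(7.148 − 324.5) + 0.5723×4180×(7.148 − 5.021) + 0.3006×385×(7.148 − 5.021) = 0
-42.02 c = -5334.4
c = -5334.4/-42.02 ≈ 127 J/(kg·°C)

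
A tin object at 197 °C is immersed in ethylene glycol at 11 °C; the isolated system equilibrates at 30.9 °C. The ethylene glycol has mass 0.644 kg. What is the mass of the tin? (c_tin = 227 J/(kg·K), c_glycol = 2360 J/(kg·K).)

m ≈ 0.802 kg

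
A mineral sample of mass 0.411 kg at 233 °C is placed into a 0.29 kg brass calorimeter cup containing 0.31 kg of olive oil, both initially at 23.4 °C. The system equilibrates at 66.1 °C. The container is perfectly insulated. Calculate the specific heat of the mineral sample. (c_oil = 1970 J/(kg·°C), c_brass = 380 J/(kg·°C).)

c ≈ 449 J/(kg·°C)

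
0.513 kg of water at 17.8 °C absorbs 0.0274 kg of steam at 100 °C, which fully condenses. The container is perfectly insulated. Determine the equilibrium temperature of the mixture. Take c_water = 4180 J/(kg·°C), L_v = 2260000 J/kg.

Sum of m c ΔT and latent-heat terms is zero:
steam→water at 100 °C releases m L_v = 0.0274·2260000 = 61924; condensed water 100 °C→T: 114.53(T − 100); water warms: 0.513·4180·(T − 17.8) = 2144.3(T − 17.8)
2258.9 T = 61924 + 11453 + 38169 = 111546
T ≈ 49.38 °C — below 100 °C, confirming all the steam condensed.

T_f ≈ 49.4 °C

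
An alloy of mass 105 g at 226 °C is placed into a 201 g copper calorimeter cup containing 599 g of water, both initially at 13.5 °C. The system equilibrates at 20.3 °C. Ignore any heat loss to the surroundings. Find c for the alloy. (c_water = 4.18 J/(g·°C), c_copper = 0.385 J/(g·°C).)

c ≈ 0.813 J/(g·°C)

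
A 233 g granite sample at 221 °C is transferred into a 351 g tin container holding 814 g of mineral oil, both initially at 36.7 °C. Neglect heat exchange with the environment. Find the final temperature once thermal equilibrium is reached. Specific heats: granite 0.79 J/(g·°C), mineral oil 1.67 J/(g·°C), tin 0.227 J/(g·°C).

T_f ≈ 57.6 °C

Setting the total heat transfer to zero:
233×0.79×(T − 221) + 814×1.67×(T − 36.7) + 351×0.227×(T − 36.7) = 0
184.07(T − 221) + 1359.4(T − 36.7) + 79.68(T − 36.7) = 0
1623.1 T = 93493
T ≈ 57.60 °C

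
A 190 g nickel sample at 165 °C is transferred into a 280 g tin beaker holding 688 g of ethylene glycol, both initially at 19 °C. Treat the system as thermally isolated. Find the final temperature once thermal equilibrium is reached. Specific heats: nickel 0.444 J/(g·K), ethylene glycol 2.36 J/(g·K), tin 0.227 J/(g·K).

T_f ≈ 26.0 °C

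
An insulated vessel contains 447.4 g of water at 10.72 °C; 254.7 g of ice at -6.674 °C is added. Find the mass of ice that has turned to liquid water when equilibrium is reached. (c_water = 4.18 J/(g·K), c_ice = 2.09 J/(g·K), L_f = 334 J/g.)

m_melted ≈ 49.4 g

Water can give up m c ΔT = 447.4×4.18×10.72 = 20048 J before reaching 0 °C.
Of that, 254.7×2.09×6.674 = 3552.7 J goes to bring the ice to 0 °C, leaving 16495 J.
Melting all 254.7 g of ice would need 254.7×334 = 85070 J.
16495 J < 85070 J, so only part of the ice melts and the system sits at 0 °C.
m_melted×334 = 16495  ⇒  m_melted ≈ 49.39 g.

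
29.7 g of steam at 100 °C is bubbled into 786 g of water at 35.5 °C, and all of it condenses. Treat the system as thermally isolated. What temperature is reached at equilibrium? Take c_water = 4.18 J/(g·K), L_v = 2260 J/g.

Setting the total heat transfer to zero:
steam→water at 100 °C releases m L_v = 29.7·2260 = 67122
  condensed water 100 °C→T: 124.15(T − 100)
  water warms: 786·4.18·(T − 35.5) = 3285.5(T − 35.5)
3409.6 T = 67122 + 12415 + 116635 = 196171
T ≈ 57.53 °C, under the boiling point, so the assumption holds.

T_f ≈ 57.5 °C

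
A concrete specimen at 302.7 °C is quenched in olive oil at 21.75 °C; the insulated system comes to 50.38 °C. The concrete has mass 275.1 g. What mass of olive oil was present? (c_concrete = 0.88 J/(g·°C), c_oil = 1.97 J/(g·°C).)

m ≈ 1080 g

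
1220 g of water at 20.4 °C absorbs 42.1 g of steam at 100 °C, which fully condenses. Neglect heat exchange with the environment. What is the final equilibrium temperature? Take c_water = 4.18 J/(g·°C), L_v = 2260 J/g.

T_f ≈ 41.1 °C

Taking heat into each body as positive, Σ m c ΔT = 0:
latent heat released on condensation: 42.1·2260 = 95146; condensed water 100 °C→T: 175.98(T − 100); original water: 5099.6(T − 20.4)
5275.6 T = 95146 + 17598 + 104032 = 216776
T ≈ 41.09 °C (< 100 °C, so full condensation is consistent).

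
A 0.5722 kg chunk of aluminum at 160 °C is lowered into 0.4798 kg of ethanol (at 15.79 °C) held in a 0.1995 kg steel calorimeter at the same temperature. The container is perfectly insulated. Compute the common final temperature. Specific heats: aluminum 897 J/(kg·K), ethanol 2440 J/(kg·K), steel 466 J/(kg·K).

T_f ≈ 57.4 °C

Energy conservation, ΣQ = 0:
0.5722×897×(T − 160) + 0.4798×2440×(T − 15.79) + 0.1995×466×(T − 15.79) = 0
(513.26 + 1170.7 + 92.97) T = 513.26×160 + 1170.7×15.79 + 92.97×15.79
T = 102076 / 1776.9 = 57.4 °C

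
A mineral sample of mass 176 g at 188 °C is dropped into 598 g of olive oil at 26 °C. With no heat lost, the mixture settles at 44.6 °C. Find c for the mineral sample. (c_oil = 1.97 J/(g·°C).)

c ≈ 0.868 J/(g·°C)

Net heat exchanged in the isolated system is zero:
176·c·(44.6 − 188) + 598·1.97·(44.6 − 26) = 0
-25238 c = -21912
c = -21912/-25238 ≈ 0.8682 J/(g·°C)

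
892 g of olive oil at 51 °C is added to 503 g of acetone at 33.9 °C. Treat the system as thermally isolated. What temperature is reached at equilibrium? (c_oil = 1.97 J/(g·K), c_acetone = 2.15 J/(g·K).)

T_f ≈ 44.5 °C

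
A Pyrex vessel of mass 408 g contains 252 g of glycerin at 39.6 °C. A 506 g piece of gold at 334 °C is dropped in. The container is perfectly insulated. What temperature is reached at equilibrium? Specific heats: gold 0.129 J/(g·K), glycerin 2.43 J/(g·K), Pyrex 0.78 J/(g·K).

T_f ≈ 58.9 °C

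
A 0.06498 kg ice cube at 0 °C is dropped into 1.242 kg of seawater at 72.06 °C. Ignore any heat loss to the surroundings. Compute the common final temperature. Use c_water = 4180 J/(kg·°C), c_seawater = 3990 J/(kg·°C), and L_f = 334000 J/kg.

T_f ≈ 64.2 °C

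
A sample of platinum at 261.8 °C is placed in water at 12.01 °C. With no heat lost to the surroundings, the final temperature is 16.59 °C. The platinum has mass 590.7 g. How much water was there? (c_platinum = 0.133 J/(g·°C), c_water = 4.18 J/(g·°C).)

m ≈ 1010 g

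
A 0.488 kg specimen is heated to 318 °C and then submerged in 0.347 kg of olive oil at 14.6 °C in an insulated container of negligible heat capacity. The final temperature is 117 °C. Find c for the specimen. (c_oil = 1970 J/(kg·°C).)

c ≈ 714 J/(kg·°C)

Taking heat into each body as positive, Σ m c ΔT = 0:
0.488×c×(117 − 318) + 0.347×1970×(117 − 14.6) = 0
-98.09 c = -70000
c = -70000/-98.09 ≈ 713.6 J/(kg·°C)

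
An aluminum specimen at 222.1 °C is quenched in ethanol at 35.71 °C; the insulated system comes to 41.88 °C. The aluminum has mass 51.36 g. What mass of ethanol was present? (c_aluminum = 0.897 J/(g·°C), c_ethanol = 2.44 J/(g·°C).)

Heat lost by the aluminum = heat gained by the ethanol:
51.36×0.897×(222.1 − 41.88) = m×2.44×(41.88 − 35.71)
15.05 m = 8302.7  ⇒  m ≈ 551.5 g

m ≈ 551 g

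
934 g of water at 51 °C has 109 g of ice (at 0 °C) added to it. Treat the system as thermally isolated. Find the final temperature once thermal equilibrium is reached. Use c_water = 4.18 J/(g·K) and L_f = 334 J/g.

T_f ≈ 37.3 °C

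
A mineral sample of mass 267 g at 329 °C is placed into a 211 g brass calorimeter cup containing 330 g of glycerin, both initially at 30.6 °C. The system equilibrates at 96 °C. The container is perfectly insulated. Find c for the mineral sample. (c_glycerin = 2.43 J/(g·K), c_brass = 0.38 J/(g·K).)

Energy conservation, ΣQ = 0:
267×c×(96 − 329) + 330×2.43×(96 − 30.6) + 211×0.38×(96 − 30.6) = 0
-62211 c = -57688
c = -57688/-62211 ≈ 0.9273 J/(g·K)

c ≈ 0.927 J/(g·K)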